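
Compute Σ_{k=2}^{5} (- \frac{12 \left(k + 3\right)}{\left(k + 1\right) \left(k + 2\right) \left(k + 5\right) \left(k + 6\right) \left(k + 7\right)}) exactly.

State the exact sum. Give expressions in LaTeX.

Ratio r(k) = (k + 1)*(k + 4)*(k + 5)/((k + 3)**2*(k + 8)).
Normal form (A,B,C) = (k + 1, k + 8, k**3 + 10*k**2 + 33*k + 36).
Set up (k + 1)·f(k+1) − (k + 7)·f(k) − (k**3 + 10*k**2 + 33*k + 36) = 0.
Degrees (1,1,3) ⇒ d ≤ 6.
Solve for f: f(k) = k*(k + 2)*(k + 3)*(k + 4)*(k**2 + 12*k + 41)/90 (degree 6 ≤ 6).
Get s_k = R·t_k = 2*k*(-k**2 - 12*k - 41)/(15*(k**3 + 12*k**2 + 41*k + 30)) with R(k) = B(k−1)f(k)/C(k) = k*(k + 2)*(k + 7)*(k**2 + 12*k + 41)/(90*(k + 3)).
Check: Δs_k = 12*(-k - 3)/(k**5 + 21*k**4 + 163*k**3 + 567*k**2 + 844*k + 420). ✓
Evaluate s at k=6 and k=2: -149/1155 and -23/210; difference -3/154.

Σ = -3/154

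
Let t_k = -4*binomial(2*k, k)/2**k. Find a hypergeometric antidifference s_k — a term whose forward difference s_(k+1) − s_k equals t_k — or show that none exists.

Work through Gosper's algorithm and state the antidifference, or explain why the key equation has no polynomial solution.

Ratio r(k) = (2*k + 1)/(k + 1).
Factor: A=2*k + 1; B=k + 1; C=1.
f must satisfy (2*k + 1)·f(k+1) − (k)·f(k) = 1.
From deg A=1, deg B=1, deg C=0: d=-1.
d = -1 < 0 ⇒ no nonzero polynomial f; not summable.

not Gosper-summable; s_k does not exist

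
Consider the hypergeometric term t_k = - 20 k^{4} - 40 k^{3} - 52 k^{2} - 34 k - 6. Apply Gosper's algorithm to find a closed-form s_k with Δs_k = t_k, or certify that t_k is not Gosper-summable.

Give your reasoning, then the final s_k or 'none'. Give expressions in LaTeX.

s_k = k \left(- 4 k^{4} - 4 k^{2} - k + 3\right)

The ratio is (10*k**4 + 60*k**3 + 146*k**2 + 169*k + 76)/(10*k**4 + 20*k**3 + 26*k**2 + 17*k + 3).
Gosper form: A/B · C(k+1)/C(k) with A=1, B=1, C=k**4 + 2*k**3 + 13*k**2/5 + 17*k/10 + 3/10.
Set up (1)·f(k+1) − (1)·f(k) − (k**4 + 2*k**3 + 13*k**2/5 + 17*k/10 + 3/10) = 0.
Bound: deg f ≤ 5.
Coefficient equations give f(k) = k*(4*k**4 + 4*k**2 + k - 3)/20.
Certificate R = B(k−1)f/C = k*(4*k**4 + 4*k**2 + k - 3)/(2*(10*k**4 + 20*k**3 + 26*k**2 + 17*k + 3)) gives s_k = k*(-4*k**4 - 4*k**2 - k + 3).
Δs = -20*k**4 - 40*k**3 - 52*k**2 - 34*k - 6, as required.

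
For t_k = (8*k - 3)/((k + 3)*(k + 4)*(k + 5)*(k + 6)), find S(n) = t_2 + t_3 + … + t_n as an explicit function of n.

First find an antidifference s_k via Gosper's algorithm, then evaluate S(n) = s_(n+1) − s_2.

S(n) = (11*n**3 + 165*n**2 - 26*n - 150)/(210*(n**3 + 15*n**2 + 74*n + 120))

Ratio r(k) = (k + 3)*(8*k + 5)/((k + 7)*(8*k - 3)).
Normal form (A,B,C) = (k + 3, k + 7, k - 3/8).
Solve (k + 3)·f(k+1) − (k + 6)·f(k) = k - 3/8.
d = 3 from the (1,1,1) case.
Match coefficients ⇒ f(k) = k*(k**2 + 12*k - 33)/160.
Then R = B(k−1)f/C = k*(k + 6)*(k**2 + 12*k - 33)/(20*(8*k - 3)), so s_k = R(k)·t_k = k*(k**2 + 12*k - 33)/(20*(k + 3)*(k + 4)*(k + 5)).
Check: Δs_k = (8*k - 3)/(k**4 + 18*k**3 + 119*k**2 + 342*k + 360). ✓
s_(n+1) = (n**3 + 15*n**2 - 6*n - 20)/(20*(n**3 + 15*n**2 + 74*n + 120)) and s_(2) = -1/420, so S(n) = (11*n**3 + 165*n**2 - 26*n - 150)/(210*(n**3 + 15*n**2 + 74*n + 120)).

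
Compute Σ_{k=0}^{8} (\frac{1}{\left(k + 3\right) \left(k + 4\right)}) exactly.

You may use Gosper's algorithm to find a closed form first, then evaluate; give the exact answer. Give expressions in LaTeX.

Step 1: r(k) = (k + 3)/(k + 5).
Take A(k)=k + 3, B(k)=k + 5, C(k)=1.
f must satisfy (k + 3)·f(k+1) − (k + 4)·f(k) = 1.
d = 1 from the (1,1,0) case.
Solve for f: f(k) = k/3 (degree 1 ≤ 1).
Certificate R = B(k−1)f/C = k*(k + 4)/3 gives s_k = k/(3*(k + 3)).
Δs = 1/(k**2 + 7*k + 12), as required.
Sum = s_(9) − s_(0); s_(9) = 1/4, s_(0) = 0 ⇒ 1/4.

Σ = 1/4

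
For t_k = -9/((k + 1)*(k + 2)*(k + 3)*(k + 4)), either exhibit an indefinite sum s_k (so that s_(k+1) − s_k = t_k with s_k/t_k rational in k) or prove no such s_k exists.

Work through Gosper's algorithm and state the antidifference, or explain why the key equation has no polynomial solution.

t_(k+1)/t_k = (k + 1)/(k + 5).
Take A(k)=k + 1, B(k)=k + 5, C(k)=1.
Need (k + 1)·f(k+1) − (k + 4)·f(k) = 1.
d = 3 from the (1,1,0) case.
Solving with deg f ≤ 3: f(k) = k*(k**2 + 6*k + 11)/18.
R(k) = B(k−1)·f(k)/C(k) = k*(k + 4)*(k**2 + 6*k + 11)/18; s_k = R·t_k = k*(-k**2 - 6*k - 11)/(2*(k + 1)*(k + 2)*(k + 3)).
s_(k+1) − s_k = -9/(k**4 + 10*k**3 + 35*k**2 + 50*k + 24) = t_k.

s_k = k*(-k**2 - 6*k - 11)/(2*(k + 1)*(k + 2)*(k + 3))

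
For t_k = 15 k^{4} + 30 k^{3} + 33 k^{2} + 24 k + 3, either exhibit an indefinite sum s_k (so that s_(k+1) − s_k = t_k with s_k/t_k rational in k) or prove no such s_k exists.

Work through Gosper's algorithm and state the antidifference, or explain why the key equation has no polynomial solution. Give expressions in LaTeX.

s_k = k \left(3 k^{4} + k^{2} + 3 k - 4\right)

Ratio r(k) = (5*k**4 + 30*k**3 + 71*k**2 + 80*k + 35)/(5*k**4 + 10*k**3 + 11*k**2 + 8*k + 1).
Normal form (A,B,C) = (1, 1, k**4 + 2*k**3 + 11*k**2/5 + 8*k/5 + 1/5).
Need (1)·f(k+1) − (1)·f(k) = k**4 + 2*k**3 + 11*k**2/5 + 8*k/5 + 1/5.
d = 5 from the (0,0,4) case.
Coefficient equations give f(k) = k*(3*k**4 + k**2 + 3*k - 4)/15.
Get s_k = R·t_k = k*(3*k**4 + k**2 + 3*k - 4) with R(k) = B(k−1)f(k)/C(k) = k*(3*k**4 + k**2 + 3*k - 4)/(3*(5*k**4 + 10*k**3 + 11*k**2 + 8*k + 1)).
Check: Δs_k = 15*k**4 + 30*k**3 + 33*k**2 + 24*k + 3. ✓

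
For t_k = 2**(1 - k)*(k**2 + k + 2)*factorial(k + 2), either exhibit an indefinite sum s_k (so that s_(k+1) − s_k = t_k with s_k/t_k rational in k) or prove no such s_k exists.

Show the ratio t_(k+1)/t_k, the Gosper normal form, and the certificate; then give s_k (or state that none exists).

Step 1: r(k) = (k + 3)*(k + (k + 1)**2 + 3)/(2*(k**2 + k + 2)).
Take A(k)=k/2 + 3/2, B(k)=1, C(k)=k**2 + k + 2.
Set up (k/2 + 3/2)·f(k+1) − (1)·f(k) − (k**2 + k + 2) = 0.
Degrees (1,0,2) ⇒ d ≤ 1.
Solve for f: f(k) = 2*(k - 1) (degree 1 ≤ 1).
Get s_k = R·t_k = 2**(2 - k)*(k - 1)*factorial(k + 2) with R(k) = B(k−1)f(k)/C(k) = 2*(k - 1)/(k**2 + k + 2).
Verify: 2**(1 - k)*(k**2 + k + 2)*factorial(k + 2) matches t_k.

s_k = 2**(2 - k)*(k - 1)*factorial(k + 2)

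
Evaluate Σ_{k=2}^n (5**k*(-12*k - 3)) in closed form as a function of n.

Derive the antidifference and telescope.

Compute t_(k+1)/t_k: get 5*(4*k + 5)/(4*k + 1).
Gosper form: A/B · C(k+1)/C(k) with A=5, B=1, C=k + 1/4.
f must satisfy (5)·f(k+1) − (1)·f(k) = k + 1/4.
deg f ≤ 1 (via 0,0,1).
Solve for f: f(k) = (k - 1)/4 (degree 1 ≤ 1).
R(k) = B(k−1)·f(k)/C(k) = (k - 1)/(4*k + 1); s_k = R·t_k = 3*5**k*(1 - k).
s_(k+1) − s_k = 5**k*(-12*k - 3) = t_k.
s_(n+1) = -15*5**n*n and s_(2) = -75, so S(n) = -15*5**n*n + 75.

S(n) = -15*5**n*n + 75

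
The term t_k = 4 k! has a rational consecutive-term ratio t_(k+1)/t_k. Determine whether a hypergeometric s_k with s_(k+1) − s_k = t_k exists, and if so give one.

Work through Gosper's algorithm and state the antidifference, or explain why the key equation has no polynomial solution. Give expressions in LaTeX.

not Gosper-summable; s_k does not exist

r(k) = k + 1 after simplifying.
Normal form (A,B,C) = (k + 1, 1, 1).
Key eq: (k + 1)·f(k+1) = (1)·f(k) + (1).
Bound: deg f ≤ -1.
Negative degree bound (-1): no f exists, t_k not Gosper-summable.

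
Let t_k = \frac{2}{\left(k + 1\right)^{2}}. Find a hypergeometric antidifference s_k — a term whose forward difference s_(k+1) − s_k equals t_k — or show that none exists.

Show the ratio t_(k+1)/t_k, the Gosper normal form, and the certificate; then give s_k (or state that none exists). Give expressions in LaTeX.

r(k) = (k + 1)**2/(k + 2)**2 after simplifying.
Factor: A=k**2 + 2*k + 1; B=k**2 + 4*k + 4; C=1.
Solve (k**2 + 2*k + 1)·f(k+1) − (k**2 + 2*k + 1)·f(k) = 1.
From deg A=2, deg B=2, deg C=0: d=0.
Generic f = c0 gives residual -1; -1 = 0 cannot hold, so t_k is not Gosper-summable.

not Gosper-summable; s_k does not exist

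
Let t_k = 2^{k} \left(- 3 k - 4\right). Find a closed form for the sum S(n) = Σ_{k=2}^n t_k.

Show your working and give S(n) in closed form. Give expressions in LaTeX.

S(n) = - 6 \cdot 2^{n} n - 2 \cdot 2^{n} + 16

t_(k+1)/t_k = 2*(3*k + 7)/(3*k + 4).
So A=2 and B=1, with C=k + 4/3.
Key eq: (2)·f(k+1) = (1)·f(k) + (k + 4/3).
Bound: deg f ≤ 1.
A polynomial solution: f(k) = (3*k - 2)/3.
Get s_k = R·t_k = 2**k*(2 - 3*k) with R(k) = B(k−1)f(k)/C(k) = (3*k - 2)/(3*k + 4).
Verify: 2**k*(-3*k - 4) matches t_k.
s_(n+1) = 2**(n + 1)*(-3*n - 1) and s_(2) = -16, so S(n) = -6*2**n*n - 2*2**n + 16.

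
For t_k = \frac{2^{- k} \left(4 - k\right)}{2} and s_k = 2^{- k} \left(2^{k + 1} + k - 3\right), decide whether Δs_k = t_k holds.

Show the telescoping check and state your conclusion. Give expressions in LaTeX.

s_(k+1) = (4*2**k + k - 2)/(2*2**k)
s_(k+1) − s_k = (4 - k)/(2*2**k)
(s_(k+1) − s_k) − t_k = 0

valid; difference matches t_k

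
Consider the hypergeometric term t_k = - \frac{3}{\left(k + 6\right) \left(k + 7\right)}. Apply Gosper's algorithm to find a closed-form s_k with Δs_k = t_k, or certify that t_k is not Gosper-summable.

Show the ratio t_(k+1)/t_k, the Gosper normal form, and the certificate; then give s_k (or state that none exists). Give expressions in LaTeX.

s_k = - \frac{k}{2 k + 12}

r(k) = (k + 6)/(k + 8) after simplifying.
So A=k + 6 and B=k + 8, with C=1.
Solve (k + 6)·f(k+1) − (k + 7)·f(k) = 1.
From deg A=1, deg B=1, deg C=0: d=1.
Coefficient equations give f(k) = k/6.
R(k) = B(k−1)·f(k)/C(k) = k*(k + 7)/6; s_k = R·t_k = -k/(2*k + 12).
Check: Δs_k = -3/(k**2 + 13*k + 42). ✓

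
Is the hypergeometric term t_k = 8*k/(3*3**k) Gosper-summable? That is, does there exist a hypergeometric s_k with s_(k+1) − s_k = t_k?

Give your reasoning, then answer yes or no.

r(k) = (k + 1)/(3*k) after simplifying.
Normal form (A,B,C) = (1/3, 1, k).
Set up (1/3)·f(k+1) − (1)·f(k) − (k) = 0.
d = 1 from the (0,0,1) case.
Solving with deg f ≤ 1: f(k) = -3*(2*k + 1)/4.
Get s_k = R·t_k = 2*(-2*k - 1)/3**k with R(k) = B(k−1)f(k)/C(k) = -3*(2*k + 1)/(4*k).
Check: Δs_k = 8*k/(3*3**k). ✓

Yes. s_k = 2*(-2*k - 1)/3**k.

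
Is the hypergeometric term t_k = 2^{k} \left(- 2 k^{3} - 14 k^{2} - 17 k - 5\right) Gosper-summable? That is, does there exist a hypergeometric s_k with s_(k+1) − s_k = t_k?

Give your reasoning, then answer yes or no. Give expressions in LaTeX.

Yes. s_k = 2^{k} \left(- 2 k^{3} - 2 k^{2} + 3 k - 3\right).

Ratio r(k) = 2*(2*k**3 + 20*k**2 + 51*k + 38)/(2*k**3 + 14*k**2 + 17*k + 5).
Factor: A=2; B=1; C=k**3 + 7*k**2 + 17*k/2 + 5/2.
f must satisfy (2)·f(k+1) − (1)·f(k) = k**3 + 7*k**2 + 17*k/2 + 5/2.
d = 3 from the (0,0,3) case.
Match coefficients ⇒ f(k) = (2*k**3 + 2*k**2 - 3*k + 3)/2.
So s_k = (B(k−1)f/C)·t_k = ((2*k**3 + 2*k**2 - 3*k + 3)/((k + 1)*(2*k**2 + 12*k + 5)))·t_k = 2**k*(-2*k**3 - 2*k**2 + 3*k - 3).
Δs = 2**k*(-2*k**3 - 14*k**2 - 17*k - 5), as required.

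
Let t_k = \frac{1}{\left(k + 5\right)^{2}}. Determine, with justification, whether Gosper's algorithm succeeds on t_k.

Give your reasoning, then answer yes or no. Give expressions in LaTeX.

t_(k+1)/t_k = (k + 5)**2/(k + 6)**2.
So A=k**2 + 10*k + 25 and B=k**2 + 12*k + 36, with C=1.
Need (k**2 + 10*k + 25)·f(k+1) − (k**2 + 10*k + 25)·f(k) = 1.
From deg A=2, deg B=2, deg C=0: d=0.
Put f(k) = c0: A·f(k+1) − B(k−1)·f(k) − C = -1; need -1 = 0 — inconsistent ⇒ no f, not summable.

No — t_k has no hypergeometric antidifference.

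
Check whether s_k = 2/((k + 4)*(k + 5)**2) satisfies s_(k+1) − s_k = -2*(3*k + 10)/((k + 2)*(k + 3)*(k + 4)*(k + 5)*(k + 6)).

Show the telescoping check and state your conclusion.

Invalid: residual 12*(2*k**2 + 17*k + 34)/(k**7 + 31*k**6 + 405*k**5 + 2885*k**4 + 12074*k**3 + 29604*k**2 + 39240*k + 21600) ≠ 0.

s_(k+1) = 2/((k + 5)*(k + 6)**2)
s_(k+1) − s_k = 2*(-3*k - 16)/(k**5 + 26*k**4 + 269*k**3 + 1384*k**2 + 3540*k + 3600)
(s_(k+1) − s_k) − t_k = 12*(2*k**2 + 17*k + 34)/(k**7 + 31*k**6 + 405*k**5 + 2885*k**4 + 12074*k**3 + 29604*k**2 + 39240*k + 21600)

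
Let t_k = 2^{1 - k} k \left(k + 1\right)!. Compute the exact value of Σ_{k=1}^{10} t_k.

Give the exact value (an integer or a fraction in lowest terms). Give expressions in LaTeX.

Σ = 935546

The ratio is (k + 1)*(k + 2)/(2*k).
Take A(k)=k/2 + 1, B(k)=1, C(k)=k.
Need (k/2 + 1)·f(k+1) − (1)·f(k) = k.
From deg A=1, deg B=0, deg C=1: d=0.
Match coefficients ⇒ f(k) = 2.
Get s_k = R·t_k = 2**(2 - k)*factorial(k + 1) with R(k) = B(k−1)f(k)/C(k) = 2/k.
Check: Δs_k = 2**(1 - k)*k*factorial(k + 1). ✓
Evaluate s at k=11 and k=1: 935550 and 4; difference 935546.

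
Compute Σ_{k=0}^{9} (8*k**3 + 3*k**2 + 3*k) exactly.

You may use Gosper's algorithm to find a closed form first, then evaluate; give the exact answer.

Ratio r(k) = (8*k**3 + 27*k**2 + 33*k + 14)/(k*(8*k**2 + 3*k + 3)).
Factor: A=1; B=1; C=k**3 + 3*k**2/8 + 3*k/8.
Solve (1)·f(k+1) − (1)·f(k) = k**3 + 3*k**2/8 + 3*k/8.
Bound: deg f ≤ 4.
Solving with deg f ≤ 4: f(k) = k*(k - 1)*(2*k**2 - k + 1)/8.
Then R = B(k−1)f/C = (k - 1)*(2*k**2 - k + 1)/(8*k**2 + 3*k + 3), so s_k = R(k)·t_k = k*(2*k**3 - 3*k**2 + 2*k - 1).
Check: Δs_k = k*(8*k**2 + 3*k + 3). ✓
Telescoping: Σ = s_(10) − s_(0) = 17190 − (0) = 17190.

Σ = 17190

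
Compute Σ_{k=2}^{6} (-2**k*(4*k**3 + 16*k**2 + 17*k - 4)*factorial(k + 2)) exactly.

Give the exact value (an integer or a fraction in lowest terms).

Σ = -4133928576

t_(k+1)/t_k = 2*(4*k**4 + 40*k**3 + 145*k**2 + 216*k + 99)/(4*k**3 + 16*k**2 + 17*k - 4).
Factor: A=2*k + 6; B=1; C=k**3 + 4*k**2 + 17*k/4 - 1.
Need (2*k + 6)·f(k+1) − (1)·f(k) = k**3 + 4*k**2 + 17*k/4 - 1.
d = 2 from the (1,0,3) case.
Solving with deg f ≤ 2: f(k) = (2*k**2 - k - 2)/4.
R(k) = B(k−1)·f(k)/C(k) = (2*k**2 - k - 2)/(4*k**3 + 16*k**2 + 17*k - 4); s_k = R·t_k = 2**k*(-2*k**2 + k + 2)*factorial(k + 2).
s_(k+1) − s_k = -2**k*(4*k**3 + 16*k**2 + 17*k - 4)*factorial(k + 2) = t_k.
Sum = s_(7) − s_(2); s_(7) = -4133928960, s_(2) = -384 ⇒ -4133928576.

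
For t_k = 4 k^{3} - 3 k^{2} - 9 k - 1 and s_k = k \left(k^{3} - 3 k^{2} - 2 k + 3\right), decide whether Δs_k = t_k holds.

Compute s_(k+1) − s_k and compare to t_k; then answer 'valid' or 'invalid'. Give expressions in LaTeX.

Valid — Δs_k = t_k.

s_(k+1) = k**4 + k**3 - 5*k**2 - 6*k - 1
s_(k+1) − s_k = 4*k**3 - 3*k**2 - 9*k - 1
(s_(k+1) − s_k) − t_k = 0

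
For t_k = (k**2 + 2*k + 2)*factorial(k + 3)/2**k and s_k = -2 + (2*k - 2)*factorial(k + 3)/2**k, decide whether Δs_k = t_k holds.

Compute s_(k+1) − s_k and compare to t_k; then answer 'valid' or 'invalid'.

Valid: the claim telescopes to t_k.

s_(k+1) = 2*2**(-k - 1)*k*factorial(k + 4) - 2
s_(k+1) − s_k = (k**2 + 2*k + 2)*factorial(k + 3)/2**k
(s_(k+1) − s_k) − t_k = 0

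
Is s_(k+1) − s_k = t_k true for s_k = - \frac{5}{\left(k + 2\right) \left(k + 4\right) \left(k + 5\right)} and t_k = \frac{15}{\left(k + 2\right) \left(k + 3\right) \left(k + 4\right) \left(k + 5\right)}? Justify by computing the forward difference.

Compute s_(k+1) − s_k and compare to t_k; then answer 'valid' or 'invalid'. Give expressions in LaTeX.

Invalid: residual - \frac{40}{k^{5} + 20 k^{4} + 155 k^{3} + 580 k^{2} + 1044 k + 720} ≠ 0.

s_(k+1) = -5/((k + 3)*(k + 5)*(k + 6))
s_(k+1) − s_k = 5*(3*k + 10)/(k**5 + 20*k**4 + 155*k**3 + 580*k**2 + 1044*k + 720)
(s_(k+1) − s_k) − t_k = -40/(k**5 + 20*k**4 + 155*k**3 + 580*k**2 + 1044*k + 720)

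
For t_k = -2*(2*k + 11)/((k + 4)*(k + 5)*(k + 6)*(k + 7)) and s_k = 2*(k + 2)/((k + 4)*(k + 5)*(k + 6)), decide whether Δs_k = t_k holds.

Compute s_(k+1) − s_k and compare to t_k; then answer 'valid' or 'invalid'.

s_(k+1) = 2*(k + 3)/((k + 5)*(k + 6)*(k + 7))
s_(k+1) − s_k = 4*(-k - 1)/(k**4 + 22*k**3 + 179*k**2 + 638*k + 840)
(s_(k+1) − s_k) − t_k = 18/(k**4 + 22*k**3 + 179*k**2 + 638*k + 840)

Invalid: residual 18/(k**4 + 22*k**3 + 179*k**2 + 638*k + 840) ≠ 0.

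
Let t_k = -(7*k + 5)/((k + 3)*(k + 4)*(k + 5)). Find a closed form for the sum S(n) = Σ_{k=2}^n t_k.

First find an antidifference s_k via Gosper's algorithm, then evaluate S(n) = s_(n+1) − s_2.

Step 1: r(k) = (k + 3)*(7*k + 12)/((k + 6)*(7*k + 5)).
Take A(k)=k + 3, B(k)=k + 6, C(k)=k + 5/7.
Set up (k + 3)·f(k+1) − (k + 5)·f(k) − (k + 5/7) = 0.
Degrees (1,1,1) ⇒ d ≤ 2.
Match coefficients ⇒ f(k) = k*(13*k + 7)/84.
Certificate R = B(k−1)f/C = k*(k + 5)*(13*k + 7)/(12*(7*k + 5)) gives s_k = k*(-13*k - 7)/(12*(k + 3)*(k + 4)).
Verify: (-7*k - 5)/(k**3 + 12*k**2 + 47*k + 60) matches t_k.
s_(n+1) = (-13*n**2 - 33*n - 20)/(12*(n**2 + 9*n + 20)) and s_(2) = -11/60, so S(n) = (-9*n**2 - 11*n + 20)/(10*(n**2 + 9*n + 20)).

S(n) = (-9*n**2 - 11*n + 20)/(10*(n**2 + 9*n + 20))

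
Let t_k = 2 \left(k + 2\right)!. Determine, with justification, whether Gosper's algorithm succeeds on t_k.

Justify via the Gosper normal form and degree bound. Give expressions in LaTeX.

t_(k+1)/t_k = k + 3.
Normal form (A,B,C) = (k + 3, 1, 1).
f must satisfy (k + 3)·f(k+1) − (1)·f(k) = 1.
deg f ≤ -1 (via 1,0,0).
Bound -1 < 0, so the key equation has no polynomial solution.

No; the degree bound rules out any f.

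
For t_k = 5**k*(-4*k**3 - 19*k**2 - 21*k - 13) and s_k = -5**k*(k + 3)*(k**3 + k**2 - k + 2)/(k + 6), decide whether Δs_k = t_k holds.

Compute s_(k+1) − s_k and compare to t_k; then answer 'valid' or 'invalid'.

Invalid: residual 5**k*(12*k**4 + 126*k**3 + 402*k**2 + 420*k + 228)/(k**2 + 13*k + 42) ≠ 0.

s_(k+1) = -5**(k + 1)*(k + 4)*(-k + (k + 1)**3 + (k + 1)**2 + 1)/(k + 7)
s_(k+1) − s_k = 5**k*(-4*k**5 - 59*k**4 - 310*k**3 - 682*k**2 - 631*k - 318)/(k**2 + 13*k + 42)
(s_(k+1) − s_k) − t_k = 5**k*(12*k**4 + 126*k**3 + 402*k**2 + 420*k + 228)/(k**2 + 13*k + 42)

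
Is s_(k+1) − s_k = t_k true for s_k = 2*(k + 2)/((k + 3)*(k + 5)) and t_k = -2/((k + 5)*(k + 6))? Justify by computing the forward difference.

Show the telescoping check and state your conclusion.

Invalid: residual 2*(2*k + 9)/(k**4 + 18*k**3 + 119*k**2 + 342*k + 360) ≠ 0.

s_(k+1) = 2*(k + 3)/((k + 4)*(k + 6))
s_(k+1) − s_k = 2*(-k**2 - 5*k - 3)/(k**4 + 18*k**3 + 119*k**2 + 342*k + 360)
(s_(k+1) − s_k) − t_k = 2*(2*k + 9)/(k**4 + 18*k**3 + 119*k**2 + 342*k + 360)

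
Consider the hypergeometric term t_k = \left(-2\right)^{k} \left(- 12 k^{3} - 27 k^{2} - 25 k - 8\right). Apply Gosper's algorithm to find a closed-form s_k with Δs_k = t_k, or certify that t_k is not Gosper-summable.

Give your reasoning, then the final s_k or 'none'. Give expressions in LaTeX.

r(k) = 2*(-12*k**3 - 63*k**2 - 115*k - 72)/(12*k**3 + 27*k**2 + 25*k + 8) after simplifying.
Take A(k)=-2, B(k)=1, C(k)=k**3 + 9*k**2/4 + 25*k/12 + 2/3.
Need (-2)·f(k+1) − (1)·f(k) = k**3 + 9*k**2/4 + 25*k/12 + 2/3.
Bound: deg f ≤ 3.
Coefficient equations give f(k) = -k*(4*k**2 + k - 1)/12.
Certificate R = B(k−1)f/C = -k*(4*k**2 + k - 1)/(12*k**3 + 27*k**2 + 25*k + 8) gives s_k = (-2)**k*k*(4*k**2 + k - 1).
s_(k+1) − s_k = (-2)**k*(-12*k**3 - 27*k**2 - 25*k - 8) = t_k.

s_k = \left(-2\right)^{k} k \left(4 k^{2} + k - 1\right)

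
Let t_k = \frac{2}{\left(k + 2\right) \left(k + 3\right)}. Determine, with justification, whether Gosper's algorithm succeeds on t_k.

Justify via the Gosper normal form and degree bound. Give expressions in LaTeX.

t_(k+1)/t_k = (k + 2)/(k + 4).
A = k + 2, B = k + 4, C = 1.
Set up (k + 2)·f(k+1) − (k + 3)·f(k) − (1) = 0.
deg f ≤ 1 (via 1,1,0).
Solve for f: f(k) = k/2 (degree 1 ≤ 1).
Certificate R = B(k−1)f/C = k*(k + 3)/2 gives s_k = k/(k + 2).
Δs = 2/(k**2 + 5*k + 6), as required.

Yes. s_k = \frac{k}{k + 2}.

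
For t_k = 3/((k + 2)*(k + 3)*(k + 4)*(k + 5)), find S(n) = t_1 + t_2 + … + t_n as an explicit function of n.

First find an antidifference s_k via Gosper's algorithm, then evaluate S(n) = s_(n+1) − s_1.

Step 1: r(k) = (k + 2)/(k + 6).
Normal form (A,B,C) = (k + 2, k + 6, 1).
Key eq: (k + 2)·f(k+1) = (k + 5)·f(k) + (1).
d = 3 from the (1,1,0) case.
Solving with deg f ≤ 3: f(k) = k*(k**2 + 9*k + 26)/72.
R(k) = B(k−1)·f(k)/C(k) = k*(k + 5)*(k**2 + 9*k + 26)/72; s_k = R·t_k = k*(k**2 + 9*k + 26)/(24*(k + 2)*(k + 3)*(k + 4)).
s_(k+1) − s_k = 3/(k**4 + 14*k**3 + 71*k**2 + 154*k + 120) = t_k.
s_(n+1) = (n**3 + 12*n**2 + 47*n + 36)/(24*(n**3 + 12*n**2 + 47*n + 60)) and s_(1) = 1/40, so S(n) = n*(n**2 + 12*n + 47)/(60*(n**3 + 12*n**2 + 47*n + 60)).

S(n) = n*(n**2 + 12*n + 47)/(60*(n**3 + 12*n**2 + 47*n + 60))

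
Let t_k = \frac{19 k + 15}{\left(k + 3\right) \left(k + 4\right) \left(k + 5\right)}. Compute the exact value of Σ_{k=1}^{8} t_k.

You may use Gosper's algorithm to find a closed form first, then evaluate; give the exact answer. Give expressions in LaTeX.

The ratio is (k + 3)*(19*k + 34)/((k + 6)*(19*k + 15)).
Factor: A=k + 3; B=k + 6; C=k + 15/19.
Set up (k + 3)·f(k+1) − (k + 5)·f(k) − (k + 15/19) = 0.
From deg A=1, deg B=1, deg C=1: d=2.
Match coefficients ⇒ f(k) = k*(3*k + 2)/19.
Get s_k = R·t_k = k*(3*k + 2)/((k + 3)*(k + 4)) with R(k) = B(k−1)f(k)/C(k) = k*(k + 5)*(3*k + 2)/(19*k + 15).
Δs = (19*k + 15)/(k**3 + 12*k**2 + 47*k + 60), as required.
Evaluate s at k=9 and k=1: 87/52 and 1/4; difference 37/26.

Σ = 37/26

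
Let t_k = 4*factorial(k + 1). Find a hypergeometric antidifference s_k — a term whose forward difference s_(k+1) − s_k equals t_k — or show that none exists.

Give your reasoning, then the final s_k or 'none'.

not Gosper-summable; s_k does not exist

t_(k+1)/t_k = k + 2.
A = k + 2, B = 1, C = 1.
Key eq: (k + 2)·f(k+1) = (1)·f(k) + (1).
d = -1 from the (1,0,0) case.
d = -1 < 0 ⇒ no nonzero polynomial f; not summable.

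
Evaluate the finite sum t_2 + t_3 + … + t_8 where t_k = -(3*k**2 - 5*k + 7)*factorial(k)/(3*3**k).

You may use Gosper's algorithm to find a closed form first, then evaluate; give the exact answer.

The ratio is (k + 1)*(-5*k + 3*(k + 1)**2 + 2)/(3*(3*k**2 - 5*k + 7)).
Normal form (A,B,C) = (k/3 + 1/3, 1, k**2 - 5*k/3 + 7/3).
Key eq: (k/3 + 1/3)·f(k+1) = (1)·f(k) + (k**2 - 5*k/3 + 7/3).
Bound: deg f ≤ 1.
A polynomial solution: f(k) = 3*k - 2.
Get s_k = R·t_k = -(3*k - 2)*factorial(k)/3**k with R(k) = B(k−1)f(k)/C(k) = 3*(3*k - 2)/(3*k**2 - 5*k + 7).
Verify: -(3*k**2 - 5*k + 7)*factorial(k)/(3*3**k) matches t_k.
Telescoping: Σ = s_(9) − s_(2) = -112000/243 − (-8/9) = -111784/243.

Σ = -111784/243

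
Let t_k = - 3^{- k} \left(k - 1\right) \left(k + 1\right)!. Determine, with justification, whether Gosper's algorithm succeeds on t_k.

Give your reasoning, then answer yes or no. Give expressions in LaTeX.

Yes. s_k = - 3^{1 - k} \left(k + 1\right)!.

The ratio is k*(k + 2)/(3*(k - 1)).
Take A(k)=k/3 + 2/3, B(k)=1, C(k)=k - 1.
f must satisfy (k/3 + 2/3)·f(k+1) − (1)·f(k) = k - 1.
Degrees (1,0,1) ⇒ d ≤ 0.
Solving with deg f ≤ 0: f(k) = 3.
Get s_k = R·t_k = -3**(1 - k)*factorial(k + 1) with R(k) = B(k−1)f(k)/C(k) = 3/(k - 1).
Verify: -(k - 1)*factorial(k + 1)/3**k matches t_k.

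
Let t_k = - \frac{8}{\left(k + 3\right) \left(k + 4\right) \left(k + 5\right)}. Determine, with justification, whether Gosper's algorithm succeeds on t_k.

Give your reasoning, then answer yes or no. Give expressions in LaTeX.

r(k) = (k + 3)/(k + 6) after simplifying.
A = k + 3, B = k + 6, C = 1.
Set up (k + 3)·f(k+1) − (k + 5)·f(k) − (1) = 0.
From deg A=1, deg B=1, deg C=0: d=2.
A polynomial solution: f(k) = k*(k + 7)/24.
Then R = B(k−1)f/C = k*(k + 5)*(k + 7)/24, so s_k = R(k)·t_k = k*(-k - 7)/(3*(k + 3)*(k + 4)).
Δs = -8/(k**3 + 12*k**2 + 47*k + 60), as required.

Yes. s_k = \frac{k \left(- k - 7\right)}{3 \left(k + 3\right) \left(k + 4\right)}.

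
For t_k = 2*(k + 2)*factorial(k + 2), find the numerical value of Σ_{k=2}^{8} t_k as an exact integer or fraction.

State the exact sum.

The ratio is (k + 3)**2/(k + 2).
Gosper form: A/B · C(k+1)/C(k) with A=k + 3, B=1, C=k + 2.
Set up (k + 3)·f(k+1) − (1)·f(k) − (k + 2) = 0.
Degrees (1,0,1) ⇒ d ≤ 0.
Coefficient equations give f(k) = 1.
So s_k = (B(k−1)f/C)·t_k = (1/(k + 2))·t_k = 2*factorial(k + 2).
s_(k+1) − s_k = 2*(k + 2)*factorial(k + 2) = t_k.
Σ_(k=2)^(8) t_k = s_(9) − s_(2) = 79833600 − (48) = 79833552.

Σ = 79833552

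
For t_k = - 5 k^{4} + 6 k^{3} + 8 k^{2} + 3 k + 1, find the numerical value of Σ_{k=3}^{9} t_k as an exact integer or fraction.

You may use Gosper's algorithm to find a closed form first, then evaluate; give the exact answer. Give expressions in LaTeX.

Σ = -62111

Step 1: r(k) = (5*k**4 + 14*k**3 + 4*k**2 - 17*k - 13)/(5*k**4 - 6*k**3 - 8*k**2 - 3*k - 1).
So A=1 and B=1, with C=k**4 - 6*k**3/5 - 8*k**2/5 - 3*k/5 - 1/5.
f must satisfy (1)·f(k+1) − (1)·f(k) = k**4 - 6*k**3/5 - 8*k**2/5 - 3*k/5 - 1/5.
d = 5 from the (0,0,4) case.
Match coefficients ⇒ f(k) = k*(k**4 - 4*k**3 + 2*k**2 + k - 1)/5.
Then R = B(k−1)f/C = k*(k**4 - 4*k**3 + 2*k**2 + k - 1)/(5*k**4 - 6*k**3 - 8*k**2 - 3*k - 1), so s_k = R(k)·t_k = k*(-k**4 + 4*k**3 - 2*k**2 - k + 1).
Verify: -5*k**4 + 6*k**3 + 8*k**2 + 3*k + 1 matches t_k.
Telescoping: Σ = s_(10) − s_(3) = -62090 − (21) = -62111.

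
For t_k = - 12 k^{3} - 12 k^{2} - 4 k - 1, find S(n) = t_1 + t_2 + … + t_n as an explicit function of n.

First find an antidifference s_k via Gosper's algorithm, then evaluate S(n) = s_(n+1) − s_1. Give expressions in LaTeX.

t_(k+1)/t_k = (12*k**3 + 48*k**2 + 64*k + 29)/(12*k**3 + 12*k**2 + 4*k + 1).
So A=1 and B=1, with C=k**3 + k**2 + k/3 + 1/12.
f must satisfy (1)·f(k+1) − (1)·f(k) = k**3 + k**2 + k/3 + 1/12.
Degrees (0,0,3) ⇒ d ≤ 4.
Solve for f: f(k) = k*(3*k**3 - 2*k**2 - k + 1)/12 (degree 4 ≤ 4).
Then R = B(k−1)f/C = k*(3*k**3 - 2*k**2 - k + 1)/(12*k**3 + 12*k**2 + 4*k + 1), so s_k = R(k)·t_k = k*(-3*k**3 + 2*k**2 + k - 1).
Check: Δs_k = -12*k**3 - 12*k**2 - 4*k - 1. ✓
Σ_(k=1)^n t_k = s_(n+1) − s_(1) = (-3*n**4 - 10*n**3 - 11*n**2 - 5*n - 1) − (-1), i.e. n*(-3*n**3 - 10*n**2 - 11*n - 5).

S(n) = n \left(- 3 n^{3} - 10 n^{2} - 11 n - 5\right)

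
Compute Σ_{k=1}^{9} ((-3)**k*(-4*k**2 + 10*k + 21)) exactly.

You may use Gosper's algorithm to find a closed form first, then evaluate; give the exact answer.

The ratio is 3*(-4*k**2 + 2*k + 27)/(4*k**2 - 10*k - 21).
So A=-3 and B=1, with C=k**2 - 5*k/2 - 21/4.
Key eq: (-3)·f(k+1) = (1)·f(k) + (k**2 - 5*k/2 - 21/4).
deg f ≤ 2 (via 0,0,2).
Solving with deg f ≤ 2: f(k) = -(k**2 - 4*k - 3)/4.
Get s_k = R·t_k = (-3)**k*(k**2 - 4*k - 3) with R(k) = B(k−1)f(k)/C(k) = -(k**2 - 4*k - 3)/(4*k**2 - 10*k - 21).
s_(k+1) − s_k = (-3)**k*(-4*k**2 + 10*k + 21) = t_k.
Telescoping: Σ = s_(10) − s_(1) = 3365793 − (18) = 3365775.

Σ = 3365775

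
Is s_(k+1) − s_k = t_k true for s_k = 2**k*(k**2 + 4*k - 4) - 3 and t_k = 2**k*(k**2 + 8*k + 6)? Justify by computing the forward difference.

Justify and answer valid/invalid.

Valid — Δs_k = t_k.

s_(k+1) = 2**(k + 1)*(4*k + (k + 1)**2) - 3
s_(k+1) − s_k = 2**k*(k**2 + 8*k + 6)
(s_(k+1) − s_k) − t_k = 0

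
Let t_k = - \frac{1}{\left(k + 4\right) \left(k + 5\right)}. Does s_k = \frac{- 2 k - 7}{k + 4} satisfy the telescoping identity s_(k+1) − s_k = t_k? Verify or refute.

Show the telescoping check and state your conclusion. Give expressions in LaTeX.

s_(k+1) = (-2*k - 9)/(k + 5)
s_(k+1) − s_k = -1/(k**2 + 9*k + 20)
(s_(k+1) − s_k) − t_k = 0

Valid — Δs_k = t_k.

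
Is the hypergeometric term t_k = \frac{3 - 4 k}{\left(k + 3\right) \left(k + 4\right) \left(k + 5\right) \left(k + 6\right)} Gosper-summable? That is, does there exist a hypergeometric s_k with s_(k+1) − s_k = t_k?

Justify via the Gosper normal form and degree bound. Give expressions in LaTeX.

Compute t_(k+1)/t_k: get (k + 3)*(4*k + 1)/((k + 7)*(4*k - 3)).
Gosper form: A/B · C(k+1)/C(k) with A=k + 3, B=k + 7, C=k - 3/4.
f must satisfy (k + 3)·f(k+1) − (k + 6)·f(k) = k - 3/4.
Bound: deg f ≤ 3.
Solving with deg f ≤ 3: f(k) = k*(k**2 + 12*k - 73)/240.
Get s_k = R·t_k = k*(-k**2 - 12*k + 73)/(60*(k + 3)*(k + 4)*(k + 5)) with R(k) = B(k−1)f(k)/C(k) = k*(k + 6)*(k**2 + 12*k - 73)/(60*(4*k - 3)).
Check: Δs_k = (3 - 4*k)/(k**4 + 18*k**3 + 119*k**2 + 342*k + 360). ✓

Yes. s_k = \frac{k \left(- k^{2} - 12 k + 73\right)}{60 \left(k + 3\right) \left(k + 4\right) \left(k + 5\right)}.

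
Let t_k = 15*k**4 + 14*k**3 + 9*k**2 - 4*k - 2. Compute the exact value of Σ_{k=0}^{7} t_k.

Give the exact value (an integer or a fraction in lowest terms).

t_(k+1)/t_k = (15*k**4 + 74*k**3 + 141*k**2 + 116*k + 32)/(15*k**4 + 14*k**3 + 9*k**2 - 4*k - 2).
So A=1 and B=1, with C=k**4 + 14*k**3/15 + 3*k**2/5 - 4*k/15 - 2/15.
f must satisfy (1)·f(k+1) − (1)·f(k) = k**4 + 14*k**3/15 + 3*k**2/5 - 4*k/15 - 2/15.
Bound: deg f ≤ 5.
A polynomial solution: f(k) = k*(3*k - 1)*(k**3 - k**2 - 1)/15.
Then R = B(k−1)f/C = k*(3*k - 1)*(k**3 - k**2 - 1)/((3*k + 1)*(5*k**3 + 3*k**2 + 2*k - 2)), so s_k = R(k)·t_k = k*(3*k**4 - 4*k**3 + k**2 - 3*k + 1).
Δs = 15*k**4 + 14*k**3 + 9*k**2 - 4*k - 2, as required.
Evaluate s at k=8 and k=0: 82248 and 0; difference 82248.

Σ = 82248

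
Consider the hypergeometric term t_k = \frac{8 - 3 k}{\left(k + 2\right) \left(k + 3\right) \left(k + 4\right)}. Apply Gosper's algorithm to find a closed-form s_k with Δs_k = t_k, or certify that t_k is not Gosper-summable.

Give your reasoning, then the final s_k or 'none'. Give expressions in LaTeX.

s_k = \frac{k \left(k + 23\right)}{6 \left(k + 2\right) \left(k + 3\right)}

t_(k+1)/t_k = (k + 2)*(3*k - 5)/((k + 5)*(3*k - 8)).
Normal form (A,B,C) = (k + 2, k + 5, k - 8/3).
Need (k + 2)·f(k+1) − (k + 4)·f(k) = k - 8/3.
deg f ≤ 2 (via 1,1,1).
A polynomial solution: f(k) = -k*(k + 23)/18.
R(k) = B(k−1)·f(k)/C(k) = -k*(k + 4)*(k + 23)/(6*(3*k - 8)); s_k = R·t_k = k*(k + 23)/(6*(k + 2)*(k + 3)).
Δs = (8 - 3*k)/(k**3 + 9*k**2 + 26*k + 24), as required.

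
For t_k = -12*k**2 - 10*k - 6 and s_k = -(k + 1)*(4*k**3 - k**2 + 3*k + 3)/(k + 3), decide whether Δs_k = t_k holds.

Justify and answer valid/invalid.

s_(k+1) = -(k + 2)*(3*k + 4*(k + 1)**3 - (k + 1)**2 + 6)/(k + 4)
s_(k+1) − s_k = 6*(-2*k**4 - 13*k**3 - 21*k**2 - 16*k - 7)/(k**2 + 7*k + 12)
(s_(k+1) − s_k) − t_k = 2*(8*k**3 + 47*k**2 + 33*k + 15)/(k**2 + 7*k + 12)

Invalid: residual 2*(8*k**3 + 47*k**2 + 33*k + 15)/(k**2 + 7*k + 12) ≠ 0.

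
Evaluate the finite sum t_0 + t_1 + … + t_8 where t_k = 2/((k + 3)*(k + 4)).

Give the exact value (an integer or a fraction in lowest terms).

Σ = 1/2

Compute t_(k+1)/t_k: get (k + 3)/(k + 5).
Factor: A=k + 3; B=k + 5; C=1.
f must satisfy (k + 3)·f(k+1) − (k + 4)·f(k) = 1.
deg f ≤ 1 (via 1,1,0).
Coefficient equations give f(k) = k/3.
So s_k = (B(k−1)f/C)·t_k = (k*(k + 4)/3)·t_k = 2*k/(3*(k + 3)).
s_(k+1) − s_k = 2/(k**2 + 7*k + 12) = t_k.
Evaluate s at k=9 and k=0: 1/2 and 0; difference 1/2.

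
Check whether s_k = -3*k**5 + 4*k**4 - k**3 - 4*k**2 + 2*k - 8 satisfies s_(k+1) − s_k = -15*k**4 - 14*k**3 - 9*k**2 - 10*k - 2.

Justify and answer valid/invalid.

s_(k+1) = -3*k**5 - 11*k**4 - 15*k**3 - 13*k**2 - 8*k - 10
s_(k+1) − s_k = -15*k**4 - 14*k**3 - 9*k**2 - 10*k - 2
(s_(k+1) − s_k) − t_k = 0

valid; difference matches t_k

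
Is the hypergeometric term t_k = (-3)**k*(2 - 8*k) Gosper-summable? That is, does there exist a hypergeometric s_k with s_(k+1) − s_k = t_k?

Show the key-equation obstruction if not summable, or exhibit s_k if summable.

Yes. s_k = 2*(-3)**k*(k - 1).

r(k) = 3*(-4*k - 3)/(4*k - 1) after simplifying.
A = -3, B = 1, C = k - 1/4.
Key eq: (-3)·f(k+1) = (1)·f(k) + (k - 1/4).
Degrees (0,0,1) ⇒ d ≤ 1.
Match coefficients ⇒ f(k) = -(k - 1)/4.
R(k) = B(k−1)·f(k)/C(k) = -(k - 1)/(4*k - 1); s_k = R·t_k = 2*(-3)**k*(k - 1).
Verify: (-3)**k*(2 - 8*k) matches t_k.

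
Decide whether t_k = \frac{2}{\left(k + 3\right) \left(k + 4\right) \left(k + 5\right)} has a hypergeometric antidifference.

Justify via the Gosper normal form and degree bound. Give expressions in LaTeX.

The ratio is (k + 3)/(k + 6).
Take A(k)=k + 3, B(k)=k + 6, C(k)=1.
Need (k + 3)·f(k+1) − (k + 5)·f(k) = 1.
d = 2 from the (1,1,0) case.
Solve for f: f(k) = k*(k + 7)/24 (degree 2 ≤ 2).
Then R = B(k−1)f/C = k*(k + 5)*(k + 7)/24, so s_k = R(k)·t_k = k*(k + 7)/(12*(k + 3)*(k + 4)).
Δs = 2/(k**3 + 12*k**2 + 47*k + 60), as required.

Yes. s_k = \frac{k \left(k + 7\right)}{12 \left(k + 3\right) \left(k + 4\right)}.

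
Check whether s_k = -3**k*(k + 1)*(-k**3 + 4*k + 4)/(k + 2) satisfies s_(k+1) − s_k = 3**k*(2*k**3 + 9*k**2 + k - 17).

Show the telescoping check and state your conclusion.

s_(k+1) = -3**(k + 1)*(k + 2)*(4*k - (k + 1)**3 + 8)/(k + 3)
s_(k+1) − s_k = 3**k*(2*k**5 + 17*k**4 + 46*k**3 + 23*k**2 - 68*k - 72)/(k**2 + 5*k + 6)
(s_(k+1) − s_k) − t_k = 3**k*(-2*k**4 - 12*k**3 - 19*k**2 + 11*k + 30)/(k**2 + 5*k + 6)

Invalid: residual 3**k*(-2*k**4 - 12*k**3 - 19*k**2 + 11*k + 30)/(k**2 + 5*k + 6) ≠ 0.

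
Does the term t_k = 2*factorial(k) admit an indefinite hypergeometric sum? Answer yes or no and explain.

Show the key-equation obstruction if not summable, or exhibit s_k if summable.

No — t_k has no hypergeometric antidifference.

t_(k+1)/t_k = k + 1.
So A=k + 1 and B=1, with C=1.
f must satisfy (k + 1)·f(k+1) − (1)·f(k) = 1.
Bound: deg f ≤ -1.
Negative degree bound (-1): no f exists, t_k not Gosper-summable.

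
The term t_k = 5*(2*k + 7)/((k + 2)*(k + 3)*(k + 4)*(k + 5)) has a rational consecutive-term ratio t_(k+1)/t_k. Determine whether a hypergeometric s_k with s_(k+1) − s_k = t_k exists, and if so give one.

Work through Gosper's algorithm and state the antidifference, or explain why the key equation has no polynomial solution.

Compute t_(k+1)/t_k: get (k + 2)*(2*k + 9)/((k + 6)*(2*k + 7)).
Normal form (A,B,C) = (k + 2, k + 6, k + 7/2).
Solve (k + 2)·f(k+1) − (k + 5)·f(k) = k + 7/2.
deg f ≤ 3 (via 1,1,1).
Solve for f: f(k) = k*(k + 3)*(k + 6)/16 (degree 3 ≤ 3).
So s_k = (B(k−1)f/C)·t_k = (k*(k + 3)*(k + 5)*(k + 6)/(8*(2*k + 7)))·t_k = 5*k*(k + 6)/(8*(k**2 + 6*k + 8)).
s_(k+1) − s_k = 5*(2*k + 7)/(k**4 + 14*k**3 + 71*k**2 + 154*k + 120) = t_k.

s_k = 5*k*(k + 6)/(8*(k**2 + 6*k + 8))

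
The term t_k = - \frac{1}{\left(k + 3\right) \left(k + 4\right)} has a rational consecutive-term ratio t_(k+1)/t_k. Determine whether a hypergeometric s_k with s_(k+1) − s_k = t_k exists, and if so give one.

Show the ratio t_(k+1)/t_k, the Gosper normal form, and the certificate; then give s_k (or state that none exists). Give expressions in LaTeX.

The ratio is (k + 3)/(k + 5).
Take A(k)=k + 3, B(k)=k + 5, C(k)=1.
f must satisfy (k + 3)·f(k+1) − (k + 4)·f(k) = 1.
deg f ≤ 1 (via 1,1,0).
Coefficient equations give f(k) = k/3.
R(k) = B(k−1)·f(k)/C(k) = k*(k + 4)/3; s_k = R·t_k = -k/(3*k + 9).
Check: Δs_k = -1/(k**2 + 7*k + 12). ✓

s_k = - \frac{k}{3 k + 9}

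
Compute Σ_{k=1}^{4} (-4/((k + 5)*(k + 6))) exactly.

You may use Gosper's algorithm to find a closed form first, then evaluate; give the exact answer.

Σ = -4/15

Ratio r(k) = (k + 5)/(k + 7).
A = k + 5, B = k + 7, C = 1.
Key eq: (k + 5)·f(k+1) = (k + 6)·f(k) + (1).
From deg A=1, deg B=1, deg C=0: d=1.
Coefficient equations give f(k) = k/5.
R(k) = B(k−1)·f(k)/C(k) = k*(k + 6)/5; s_k = R·t_k = -4*k/(5*k + 25).
Δs = -4/(k**2 + 11*k + 30), as required.
Telescoping: Σ = s_(5) − s_(1) = -2/5 − (-2/15) = -4/15.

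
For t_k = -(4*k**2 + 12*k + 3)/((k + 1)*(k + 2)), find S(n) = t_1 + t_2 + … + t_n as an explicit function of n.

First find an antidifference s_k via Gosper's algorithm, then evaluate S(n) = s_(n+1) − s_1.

Step 1: r(k) = (k + 1)*(12*k + 4*(k + 1)**2 + 15)/((k + 3)*(4*k**2 + 12*k + 3)).
So A=k + 1 and B=k + 3, with C=k**2 + 3*k + 3/4.
Set up (k + 1)·f(k+1) − (k + 2)·f(k) − (k**2 + 3*k + 3/4) = 0.
From deg A=1, deg B=1, deg C=2: d=2.
A polynomial solution: f(k) = k*(4*k - 1)/4.
Then R = B(k−1)f/C = k*(k + 2)*(4*k - 1)/(4*k**2 + 12*k + 3), so s_k = R(k)·t_k = k*(1 - 4*k)/(k + 1).
s_(k+1) − s_k = (-4*k**2 - 12*k - 3)/(k**2 + 3*k + 2) = t_k.
Σ_(k=1)^n t_k = s_(n+1) − s_(1) = ((-4*n**2 - 7*n - 3)/(n + 2)) − (-3/2), i.e. n*(-8*n - 11)/(2*(n + 2)).

S(n) = n*(-8*n - 11)/(2*(n + 2))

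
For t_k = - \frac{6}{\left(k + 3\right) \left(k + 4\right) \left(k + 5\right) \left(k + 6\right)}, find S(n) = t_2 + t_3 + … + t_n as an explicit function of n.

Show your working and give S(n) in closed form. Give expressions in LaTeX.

r(k) = (k + 3)/(k + 7) after simplifying.
Take A(k)=k + 3, B(k)=k + 7, C(k)=1.
Set up (k + 3)·f(k+1) − (k + 6)·f(k) − (1) = 0.
From deg A=1, deg B=1, deg C=0: d=3.
Solving with deg f ≤ 3: f(k) = k*(k**2 + 12*k + 47)/180.
Get s_k = R·t_k = k*(-k**2 - 12*k - 47)/(30*(k + 3)*(k + 4)*(k + 5)) with R(k) = B(k−1)f(k)/C(k) = k*(k + 6)*(k**2 + 12*k + 47)/180.
Δs = -6/(k**4 + 18*k**3 + 119*k**2 + 342*k + 360), as required.
Σ_(k=2)^n t_k = s_(n+1) − s_(2) = ((-n**3 - 15*n**2 - 74*n - 60)/(30*(n**3 + 15*n**2 + 74*n + 120))) − (-1/42), i.e. (-n**3 - 15*n**2 - 74*n + 90)/(105*(n**3 + 15*n**2 + 74*n + 120)).

S(n) = \frac{- n^{3} - 15 n^{2} - 74 n + 90}{105 \left(n^{3} + 15 n^{2} + 74 n + 120\right)}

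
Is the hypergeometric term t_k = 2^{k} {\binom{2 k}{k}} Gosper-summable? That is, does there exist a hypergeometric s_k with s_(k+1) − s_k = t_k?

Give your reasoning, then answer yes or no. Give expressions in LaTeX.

Compute t_(k+1)/t_k: get 4*(2*k + 1)/(k + 1).
Normal form (A,B,C) = (8*k + 4, k + 1, 1).
Solve (8*k + 4)·f(k+1) − (k)·f(k) = 1.
Degrees (1,1,0) ⇒ d ≤ -1.
Negative degree bound (-1): no f exists, t_k not Gosper-summable.

No; the degree bound rules out any f.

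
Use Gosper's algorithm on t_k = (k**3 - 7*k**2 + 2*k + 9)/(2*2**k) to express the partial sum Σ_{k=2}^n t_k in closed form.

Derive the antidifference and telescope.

t_(k+1)/t_k = (k**3 - 4*k**2 - 9*k + 5)/(2*(k**3 - 7*k**2 + 2*k + 9)).
Gosper form: A/B · C(k+1)/C(k) with A=1/2, B=1, C=k**3 - 7*k**2 + 2*k + 9.
Key eq: (1/2)·f(k+1) = (1)·f(k) + (k**3 - 7*k**2 + 2*k + 9).
From deg A=0, deg B=0, deg C=3: d=3.
A polynomial solution: f(k) = -2*(k**3 - 4*k**2 - 3*k + 3).
Certificate R = B(k−1)f/C = -2*(k**3 - 4*k**2 - 3*k + 3)/(k**3 - 7*k**2 + 2*k + 9) gives s_k = (-k**3 + 4*k**2 + 3*k - 3)/2**k.
Check: Δs_k = (k**3 - 7*k**2 + 2*k + 9)/(2*2**k). ✓
Telescope: S(n) = s_(n+1) − s_(2) = 2**(-n - 1)*(-n**3 + n**2 + 8*n + 3) − (11/4) = 2**(-n - 2)*(-11*2**n - 2*n**3 + 2*n**2 + 16*n + 6).

S(n) = 2**(-n - 2)*(-11*2**n - 2*n**3 + 2*n**2 + 16*n + 6)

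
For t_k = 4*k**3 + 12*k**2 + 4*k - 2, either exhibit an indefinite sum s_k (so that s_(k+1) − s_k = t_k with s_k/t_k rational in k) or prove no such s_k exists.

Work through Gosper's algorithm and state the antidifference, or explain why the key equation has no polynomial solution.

Compute t_(k+1)/t_k: get (2*k**3 + 12*k**2 + 20*k + 9)/(2*k**3 + 6*k**2 + 2*k - 1).
Gosper form: A/B · C(k+1)/C(k) with A=1, B=1, C=k**3 + 3*k**2 + k - 1/2.
Set up (1)·f(k+1) − (1)·f(k) − (k**3 + 3*k**2 + k - 1/2) = 0.
Degrees (0,0,3) ⇒ d ≤ 4.
Coefficient equations give f(k) = k*(k**3 + 2*k**2 - 3*k - 2)/4.
Then R = B(k−1)f/C = k*(k**3 + 2*k**2 - 3*k - 2)/(2*(2*k**3 + 6*k**2 + 2*k - 1)), so s_k = R(k)·t_k = k*(k**3 + 2*k**2 - 3*k - 2).
Δs = 4*k**3 + 12*k**2 + 4*k - 2, as required.

s_k = k*(k**3 + 2*k**2 - 3*k - 2)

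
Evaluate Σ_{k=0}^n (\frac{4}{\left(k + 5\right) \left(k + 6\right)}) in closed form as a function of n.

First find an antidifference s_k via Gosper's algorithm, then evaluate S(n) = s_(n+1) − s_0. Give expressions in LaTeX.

t_(k+1)/t_k = (k + 5)/(k + 7).
Gosper form: A/B · C(k+1)/C(k) with A=k + 5, B=k + 7, C=1.
Solve (k + 5)·f(k+1) − (k + 6)·f(k) = 1.
deg f ≤ 1 (via 1,1,0).
Coefficient equations give f(k) = k/5.
So s_k = (B(k−1)f/C)·t_k = (k*(k + 6)/5)·t_k = 4*k/(5*(k + 5)).
Verify: 4/(k**2 + 11*k + 30) matches t_k.
Σ_(k=0)^n t_k = s_(n+1) − s_(0) = (4*(n + 1)/(5*(n + 6))) − (0), i.e. 4*(n + 1)/(5*(n + 6)).

S(n) = \frac{4 \left(n + 1\right)}{5 \left(n + 6\right)}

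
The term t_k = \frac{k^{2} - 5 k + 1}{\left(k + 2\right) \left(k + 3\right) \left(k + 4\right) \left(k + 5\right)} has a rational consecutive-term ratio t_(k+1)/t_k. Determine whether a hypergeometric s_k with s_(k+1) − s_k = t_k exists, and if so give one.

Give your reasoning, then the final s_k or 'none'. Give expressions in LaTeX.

s_k = \frac{k \left(k^{2} - 15 k + 26\right)}{24 \left(k + 2\right) \left(k + 3\right) \left(k + 4\right)}

Compute t_(k+1)/t_k: get (k**3 - k**2 - 9*k - 6)/(k**3 + k**2 - 29*k + 6).
Gosper form: A/B · C(k+1)/C(k) with A=k + 2, B=k + 6, C=k**2 - 5*k + 1.
Key eq: (k + 2)·f(k+1) = (k + 5)·f(k) + (k**2 - 5*k + 1).
d = 3 from the (1,1,2) case.
Solving with deg f ≤ 3: f(k) = k*(k - 13)*(k - 2)/24.
Then R = B(k−1)f/C = k*(k - 13)*(k - 2)*(k + 5)/(24*(k**2 - 5*k + 1)), so s_k = R(k)·t_k = k*(k**2 - 15*k + 26)/(24*(k + 2)*(k + 3)*(k + 4)).
Check: Δs_k = (k**2 - 5*k + 1)/(k**4 + 14*k**3 + 71*k**2 + 154*k + 120). ✓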